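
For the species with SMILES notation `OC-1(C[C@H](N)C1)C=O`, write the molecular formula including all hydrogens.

Heavy atoms from the SMILES: 5 C, 1 N, 2 O.
Implicit hydrogens by atom environment:
  2 × C: 2 H each → 4
  2 × C: 1 H each → 2
  1 × C: no H
  1 × N: 2 H
  1 × O: 1 H
  1 × O: no H
  Total hydrogens = 9.
Molecular formula: C5H9NO2

C5H9NO2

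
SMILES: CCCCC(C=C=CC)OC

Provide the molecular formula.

Heavy atoms from the SMILES: 10 C, 1 O.
Implicit hydrogens by atom environment:
  3 × C: 3 H each → 9
  3 × C: 2 H each → 6
  3 × C: 1 H each → 3
  1 × C: no H
  1 × O: no H
  Total hydrogens = 18.
Molecular formula: C10H18O

C10H18O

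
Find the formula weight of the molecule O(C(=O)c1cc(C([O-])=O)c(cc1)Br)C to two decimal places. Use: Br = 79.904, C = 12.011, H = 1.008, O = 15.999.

258.05

Molecular formula: C9H6BrO4-.
M = 1×79.904 + 9×12.011 + 6×1.008 + 4×15.999 = 258.05 g/mol.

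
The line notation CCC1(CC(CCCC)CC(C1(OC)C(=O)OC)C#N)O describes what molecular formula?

C16H27NO4

Heavy atoms from the SMILES: 16 C, 1 N, 4 O.
Implicit hydrogens by atom environment:
  6 × C: 2 H each → 12
  4 × C: 3 H each → 12
  4 × C: no H
  3 × O: no H
  2 × C: 1 H each → 2
  1 × N: no H
  1 × O: 1 H
  Total hydrogens = 27.
Molecular formula: C16H27NO4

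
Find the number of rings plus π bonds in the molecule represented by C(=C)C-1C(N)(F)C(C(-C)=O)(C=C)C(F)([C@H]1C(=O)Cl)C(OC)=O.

6

Molecular formula from the SMILES: C14H16ClF2NO4.
DoU = (2C + 2 + N − H − X)/2 = (2·14 + 2 + 1 − 16 − 3)/2 = 12/2 = 6.
(Structurally: 1 ring(s) + 5 π bond(s) = 6.)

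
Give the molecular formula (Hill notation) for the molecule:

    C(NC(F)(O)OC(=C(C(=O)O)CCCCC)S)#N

C10H15FN2O4S

Heavy atoms from the SMILES: 10 C, 1 F, 2 N, 4 O, 1 S.
Implicit hydrogens by atom environment:
  5 × C: no H
  4 × C: 2 H each → 8
  2 × O: 1 H each → 2
  2 × O: no H
  1 × C: 3 H
  1 × F: no H
  1 × N: 1 H
  1 × N: no H
  1 × S: 1 H
  Total hydrogens = 15.
Molecular formula: C10H15FN2O4S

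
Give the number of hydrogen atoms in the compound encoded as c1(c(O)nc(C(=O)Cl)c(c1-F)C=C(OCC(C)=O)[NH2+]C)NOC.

16

Hydrogens are implicit in SMILES; fill each atom to its normal valence:
  5 × C (aromatic): no H
  4 × O: no H
  3 × C: 3 H each → 9
  3 × C: no H
  1 × C: 2 H
  1 × C: 1 H
  1 × Cl: no H
  1 × F: no H
  1 × N (charge +1): 2 H
  1 × N: 1 H
  1 × N (aromatic): no H
  1 × O: 1 H
  Total hydrogens = 16.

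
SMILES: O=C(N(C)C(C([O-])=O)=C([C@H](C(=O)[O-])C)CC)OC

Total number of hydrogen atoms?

Hydrogens are implicit in SMILES; fill each atom to its normal valence:
  5 × C: no H
  4 × C: 3 H each → 12
  4 × O: no H
  2 × O (charge -1): no H
  1 × C: 2 H
  1 × C: 1 H
  1 × N: no H
  Total hydrogens = 15.

15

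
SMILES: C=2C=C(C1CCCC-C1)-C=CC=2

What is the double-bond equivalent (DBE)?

Molecular formula from the SMILES: C12H16.
DoU = (2C + 2 + N − H − X)/2 = (2·12 + 2 + 0 − 16 − 0)/2 = 10/2 = 5.
(Structurally: 2 ring(s) + 3 π bond(s) = 5.)

5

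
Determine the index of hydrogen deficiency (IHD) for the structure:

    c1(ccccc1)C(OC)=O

5

Molecular formula from the SMILES: C8H8O2.
DoU = (2C + 2 + N − H − X)/2 = (2·8 + 2 + 0 − 8 − 0)/2 = 10/2 = 5.
(Structurally: 1 ring(s) + 4 π bond(s) = 5.)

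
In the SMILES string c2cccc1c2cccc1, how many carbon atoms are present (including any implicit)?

The symbol for carbon appears 10 times in the SMILES. Lowercase c denotes aromatic carbon and counts toward C.

10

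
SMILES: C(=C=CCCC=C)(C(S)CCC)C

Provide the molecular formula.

Heavy atoms from the SMILES: 12 C, 1 S.
Implicit hydrogens by atom environment:
  5 × C: 2 H each → 10
  3 × C: 1 H each → 3
  2 × C: 3 H each → 6
  2 × C: no H
  1 × S: 1 H
  Total hydrogens = 20.
Molecular formula: C12H20S

C12H20S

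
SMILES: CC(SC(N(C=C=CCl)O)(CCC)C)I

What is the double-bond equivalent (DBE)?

Molecular formula from the SMILES: C10H17ClINOS.
DoU = (2C + 2 + N − H − X)/2 = (2·10 + 2 + 1 − 17 − 2)/2 = 4/2 = 2.
(Structurally: 0 ring(s) + 2 π bond(s) = 2.)

2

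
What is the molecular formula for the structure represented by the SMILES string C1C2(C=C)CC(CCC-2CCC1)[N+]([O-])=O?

C12H19NO2

Heavy atoms from the SMILES: 12 C, 1 N, 2 O.
Implicit hydrogens by atom environment:
  8 × C: 2 H each → 16
  3 × C: 1 H each → 3
  1 × C: no H
  1 × N (charge +1): no H
  1 × O: no H
  1 × O (charge -1): no H
  Total hydrogens = 19.
Molecular formula: C12H19NO2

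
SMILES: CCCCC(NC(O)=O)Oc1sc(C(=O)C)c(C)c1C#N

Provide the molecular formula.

C14H18N2O4S

Heavy atoms from the SMILES: 14 C, 2 N, 4 O, 1 S.
Implicit hydrogens by atom environment:
  4 × C (aromatic): no H
  3 × C: 3 H each → 9
  3 × C: 2 H each → 6
  3 × C: no H
  3 × O: no H
  1 × C: 1 H
  1 × N: 1 H
  1 × N: no H
  1 × O: 1 H
  1 × S (aromatic): no H
  Total hydrogens = 18.
Molecular formula: C14H18N2O4S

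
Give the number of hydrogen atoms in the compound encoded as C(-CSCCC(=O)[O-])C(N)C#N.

11

Hydrogens are implicit in SMILES; fill each atom to its normal valence:
  4 × C: 2 H each → 8
  2 × C: no H
  1 × C: 1 H
  1 × N: 2 H
  1 × N: no H
  1 × O: no H
  1 × O (charge -1): no H
  1 × S: no H
  Total hydrogens = 11.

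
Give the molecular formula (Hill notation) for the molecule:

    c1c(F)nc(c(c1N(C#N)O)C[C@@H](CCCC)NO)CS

C13H19FN4O2S

Heavy atoms from the SMILES: 13 C, 1 F, 4 N, 2 O, 1 S.
Implicit hydrogens by atom environment:
  5 × C: 2 H each → 10
  4 × C (aromatic): no H
  2 × N: no H
  2 × O: 1 H each → 2
  1 × C: 3 H
  1 × C (aromatic): 1 H
  1 × C: 1 H
  1 × C: no H
  1 × F: no H
  1 × N: 1 H
  1 × N (aromatic): no H
  1 × S: 1 H
  Total hydrogens = 19.
Molecular formula: C13H19FN4O2S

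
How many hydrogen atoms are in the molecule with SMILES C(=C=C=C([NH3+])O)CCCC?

Hydrogens are implicit in SMILES; fill each atom to its normal valence:
  3 × C: 2 H each → 6
  3 × C: no H
  1 × C: 3 H
  1 × C: 1 H
  1 × N (charge +1): 3 H
  1 × O: 1 H
  Total hydrogens = 14.

14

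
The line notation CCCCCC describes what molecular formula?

Heavy atoms from the SMILES: 6 C.
Implicit hydrogens by atom environment:
  4 × C: 2 H each → 8
  2 × C: 3 H each → 6
  Total hydrogens = 14.
Molecular formula: C6H14

C6H14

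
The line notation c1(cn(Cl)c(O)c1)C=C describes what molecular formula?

C6H6ClNO

Heavy atoms from the SMILES: 6 C, 1 Cl, 1 N, 1 O.
Implicit hydrogens by atom environment:
  2 × C (aromatic): 1 H each → 2
  2 × C (aromatic): no H
  1 × C: 2 H
  1 × C: 1 H
  1 × Cl: no H
  1 × N (aromatic): no H
  1 × O: 1 H
  Total hydrogens = 6.
Molecular formula: C6H6ClNO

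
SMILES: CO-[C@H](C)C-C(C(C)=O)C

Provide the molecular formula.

C8H16O2

Heavy atoms from the SMILES: 8 C, 2 O.
Implicit hydrogens by atom environment:
  4 × C: 3 H each → 12
  2 × C: 1 H each → 2
  2 × O: no H
  1 × C: 2 H
  1 × C: no H
  Total hydrogens = 16.
Molecular formula: C8H16O2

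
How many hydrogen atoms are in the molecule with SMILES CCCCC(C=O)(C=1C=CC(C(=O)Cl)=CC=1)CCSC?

Hydrogens are implicit in SMILES; fill each atom to its normal valence:
  5 × C: 2 H each → 10
  4 × C (aromatic): 1 H each → 4
  2 × C: 3 H each → 6
  2 × C: no H
  2 × C (aromatic): no H
  2 × O: no H
  1 × C: 1 H
  1 × Cl: no H
  1 × S: no H
  Total hydrogens = 21.

21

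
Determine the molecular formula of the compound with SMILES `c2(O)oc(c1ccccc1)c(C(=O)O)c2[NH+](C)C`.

Heavy atoms from the SMILES: 13 C, 1 N, 4 O.
Implicit hydrogens by atom environment:
  5 × C (aromatic): 1 H each → 5
  5 × C (aromatic): no H
  2 × C: 3 H each → 6
  2 × O: 1 H each → 2
  1 × C: no H
  1 × N (charge +1): 1 H
  1 × O (aromatic): no H
  1 × O: no H
  Total hydrogens = 14.
Net charge +1.
Molecular formula: C13H14NO4+

C13H14NO4+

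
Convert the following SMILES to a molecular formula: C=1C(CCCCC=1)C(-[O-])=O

C8H11O2-

Heavy atoms from the SMILES: 8 C, 2 O.
Implicit hydrogens by atom environment:
  4 × C: 2 H each → 8
  3 × C: 1 H each → 3
  1 × C: no H
  1 × O: no H
  1 × O (charge -1): no H
  Total hydrogens = 11.
Net charge -1.
Molecular formula: C8H11O2-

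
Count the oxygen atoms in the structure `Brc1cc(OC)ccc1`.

1

The symbol for oxygen appears 1 time in the SMILES.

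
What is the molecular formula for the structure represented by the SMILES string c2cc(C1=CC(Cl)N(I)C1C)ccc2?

C11H11ClIN

Heavy atoms from the SMILES: 11 C, 1 Cl, 1 I, 1 N.
Implicit hydrogens by atom environment:
  5 × C (aromatic): 1 H each → 5
  3 × C: 1 H each → 3
  1 × C: 3 H
  1 × C: no H
  1 × C (aromatic): no H
  1 × Cl: no H
  1 × I: no H
  1 × N: no H
  Total hydrogens = 11.
Molecular formula: C11H11ClIN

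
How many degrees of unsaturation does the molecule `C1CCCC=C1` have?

Molecular formula from the SMILES: C6H10.
DoU = (2C + 2 + N − H − X)/2 = (2·6 + 2 + 0 − 10 − 0)/2 = 4/2 = 2.
(Structurally: 1 ring(s) + 1 π bond(s) = 2.)

2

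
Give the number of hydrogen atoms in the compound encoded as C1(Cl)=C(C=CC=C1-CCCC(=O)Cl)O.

Hydrogens are implicit in SMILES; fill each atom to its normal valence:
  3 × C: 2 H each → 6
  3 × C (aromatic): 1 H each → 3
  3 × C (aromatic): no H
  2 × Cl: no H
  1 × C: no H
  1 × O: 1 H
  1 × O: no H
  Total hydrogens = 10.

10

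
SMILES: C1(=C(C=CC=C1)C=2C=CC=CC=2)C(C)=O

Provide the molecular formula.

Heavy atoms from the SMILES: 14 C, 1 O.
Implicit hydrogens by atom environment:
  9 × C (aromatic): 1 H each → 9
  3 × C (aromatic): no H
  1 × C: 3 H
  1 × C: no H
  1 × O: no H
  Total hydrogens = 12.
Molecular formula: C14H12O

C14H12O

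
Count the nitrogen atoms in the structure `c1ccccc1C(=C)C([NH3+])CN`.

2

The symbol for nitrogen appears 2 times in the SMILES.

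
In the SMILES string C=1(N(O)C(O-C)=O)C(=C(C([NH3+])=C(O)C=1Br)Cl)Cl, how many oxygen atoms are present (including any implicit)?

4

The symbol for oxygen appears 4 times in the SMILES.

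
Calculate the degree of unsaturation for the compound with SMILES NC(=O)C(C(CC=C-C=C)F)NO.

3

Molecular formula from the SMILES: C8H13FN2O2.
DoU = (2C + 2 + N − H − X)/2 = (2·8 + 2 + 2 − 13 − 1)/2 = 6/2 = 3.
(Structurally: 0 ring(s) + 3 π bond(s) = 3.)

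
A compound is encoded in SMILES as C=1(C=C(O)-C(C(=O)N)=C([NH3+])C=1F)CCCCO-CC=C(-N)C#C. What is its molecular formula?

Heavy atoms from the SMILES: 16 C, 1 F, 3 N, 3 O.
Implicit hydrogens by atom environment:
  5 × C: 2 H each → 10
  5 × C (aromatic): no H
  3 × C: no H
  2 × C: 1 H each → 2
  2 × N: 2 H each → 4
  2 × O: no H
  1 × C (aromatic): 1 H
  1 × F: no H
  1 × N (charge +1): 3 H
  1 × O: 1 H
  Total hydrogens = 21.
Net charge +1.
Molecular formula: C16H21FN3O3+

C16H21FN3O3+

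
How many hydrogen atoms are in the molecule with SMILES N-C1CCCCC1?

13

Hydrogens are implicit in SMILES; fill each atom to its normal valence:
  5 × C: 2 H each → 10
  1 × C: 1 H
  1 × N: 2 H
  Total hydrogens = 13.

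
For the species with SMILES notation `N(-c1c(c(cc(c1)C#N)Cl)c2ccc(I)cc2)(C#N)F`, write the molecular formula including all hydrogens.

Heavy atoms from the SMILES: 14 C, 1 Cl, 1 F, 1 I, 3 N.
Implicit hydrogens by atom environment:
  6 × C (aromatic): 1 H each → 6
  6 × C (aromatic): no H
  3 × N: no H
  2 × C: no H
  1 × Cl: no H
  1 × F: no H
  1 × I: no H
  Total hydrogens = 6.
Molecular formula: C14H6ClFIN3

C14H6ClFIN3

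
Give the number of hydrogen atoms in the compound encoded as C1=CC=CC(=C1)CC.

Hydrogens are implicit in SMILES; fill each atom to its normal valence:
  5 × C (aromatic): 1 H each → 5
  1 × C: 3 H
  1 × C: 2 H
  1 × C (aromatic): no H
  Total hydrogens = 10.

10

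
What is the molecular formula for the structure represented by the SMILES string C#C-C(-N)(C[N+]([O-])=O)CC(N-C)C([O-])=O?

Heavy atoms from the SMILES: 8 C, 3 N, 4 O.
Implicit hydrogens by atom environment:
  3 × C: no H
  2 × C: 2 H each → 4
  2 × C: 1 H each → 2
  2 × O: no H
  2 × O (charge -1): no H
  1 × C: 3 H
  1 × N: 2 H
  1 × N: 1 H
  1 × N (charge +1): no H
  Total hydrogens = 12.
Net charge -1.
Molecular formula: C8H12N3O4-

C8H12N3O4-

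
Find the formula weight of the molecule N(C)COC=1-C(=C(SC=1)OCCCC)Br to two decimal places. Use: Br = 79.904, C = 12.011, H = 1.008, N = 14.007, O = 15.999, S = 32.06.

Molecular formula: C10H16BrNO2S.
M = 1×79.904 + 10×12.011 + 16×1.008 + 1×14.007 + 2×15.999 + 1×32.06 = 294.21 g/mol.

294.21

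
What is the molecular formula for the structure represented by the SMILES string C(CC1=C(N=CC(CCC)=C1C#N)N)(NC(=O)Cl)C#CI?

C14H14ClIN4O

Heavy atoms from the SMILES: 14 C, 1 Cl, 1 I, 4 N, 1 O.
Implicit hydrogens by atom environment:
  4 × C (aromatic): no H
  4 × C: no H
  3 × C: 2 H each → 6
  1 × C: 3 H
  1 × C (aromatic): 1 H
  1 × C: 1 H
  1 × Cl: no H
  1 × I: no H
  1 × N: 2 H
  1 × N: 1 H
  1 × N (aromatic): no H
  1 × N: no H
  1 × O: no H
  Total hydrogens = 14.
Molecular formula: C14H14ClIN4O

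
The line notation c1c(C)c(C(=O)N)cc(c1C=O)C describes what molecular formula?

C10H11NO2

Heavy atoms from the SMILES: 10 C, 1 N, 2 O.
Implicit hydrogens by atom environment:
  4 × C (aromatic): no H
  2 × C: 3 H each → 6
  2 × C (aromatic): 1 H each → 2
  2 × O: no H
  1 × C: 1 H
  1 × C: no H
  1 × N: 2 H
  Total hydrogens = 11.
Molecular formula: C10H11NO2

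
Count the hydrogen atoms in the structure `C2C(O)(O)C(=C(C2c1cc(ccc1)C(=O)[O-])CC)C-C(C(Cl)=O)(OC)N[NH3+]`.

23

Hydrogens are implicit in SMILES; fill each atom to its normal valence:
  6 × C: no H
  4 × C (aromatic): 1 H each → 4
  3 × C: 2 H each → 6
  3 × O: no H
  2 × C: 3 H each → 6
  2 × C (aromatic): no H
  2 × O: 1 H each → 2
  1 × C: 1 H
  1 × Cl: no H
  1 × N (charge +1): 3 H
  1 × N: 1 H
  1 × O (charge -1): no H
  Total hydrogens = 23.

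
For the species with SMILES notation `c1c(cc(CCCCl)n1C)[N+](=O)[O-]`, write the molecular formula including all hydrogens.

C8H11ClN2O2

Heavy atoms from the SMILES: 8 C, 1 Cl, 2 N, 2 O.
Implicit hydrogens by atom environment:
  3 × C: 2 H each → 6
  2 × C (aromatic): 1 H each → 2
  2 × C (aromatic): no H
  1 × C: 3 H
  1 × Cl: no H
  1 × N (aromatic): no H
  1 × N (charge +1): no H
  1 × O: no H
  1 × O (charge -1): no H
  Total hydrogens = 11.
Molecular formula: C8H11ClN2O2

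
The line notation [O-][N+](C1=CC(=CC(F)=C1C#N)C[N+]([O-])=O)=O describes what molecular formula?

C8H4FN3O4

Heavy atoms from the SMILES: 8 C, 1 F, 3 N, 4 O.
Implicit hydrogens by atom environment:
  4 × C (aromatic): no H
  2 × C (aromatic): 1 H each → 2
  2 × N (charge +1): no H
  2 × O: no H
  2 × O (charge -1): no H
  1 × C: 2 H
  1 × C: no H
  1 × F: no H
  1 × N: no H
  Total hydrogens = 4.
Molecular formula: C8H4FN3O4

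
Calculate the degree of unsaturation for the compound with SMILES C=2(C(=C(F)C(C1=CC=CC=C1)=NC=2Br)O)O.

Molecular formula from the SMILES: C11H7BrFNO2.
DoU = (2C + 2 + N − H − X)/2 = (2·11 + 2 + 1 − 7 − 2)/2 = 16/2 = 8.
(Structurally: 2 ring(s) + 6 π bond(s) = 8.)

8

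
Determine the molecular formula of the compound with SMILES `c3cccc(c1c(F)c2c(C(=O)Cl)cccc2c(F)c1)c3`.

Heavy atoms from the SMILES: 17 C, 1 Cl, 2 F, 1 O.
Implicit hydrogens by atom environment:
  9 × C (aromatic): 1 H each → 9
  7 × C (aromatic): no H
  2 × F: no H
  1 × C: no H
  1 × Cl: no H
  1 × O: no H
  Total hydrogens = 9.
Molecular formula: C17H9ClF2O

C17H9ClF2O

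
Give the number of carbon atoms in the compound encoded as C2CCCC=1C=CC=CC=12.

The symbol for carbon appears 10 times in the SMILES.

10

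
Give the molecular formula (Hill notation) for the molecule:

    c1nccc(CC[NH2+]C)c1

C8H13N2+

Heavy atoms from the SMILES: 8 C, 2 N.
Implicit hydrogens by atom environment:
  4 × C (aromatic): 1 H each → 4
  2 × C: 2 H each → 4
  1 × C: 3 H
  1 × C (aromatic): no H
  1 × N (charge +1): 2 H
  1 × N (aromatic): no H
  Total hydrogens = 13.
Net charge +1.
Molecular formula: C8H13N2+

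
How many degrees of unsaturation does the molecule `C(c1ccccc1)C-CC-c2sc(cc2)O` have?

Molecular formula from the SMILES: C14H16OS.
DoU = (2C + 2 + N − H − X)/2 = (2·14 + 2 + 0 − 16 − 0)/2 = 14/2 = 7.
(Structurally: 2 ring(s) + 5 π bond(s) = 7.)

7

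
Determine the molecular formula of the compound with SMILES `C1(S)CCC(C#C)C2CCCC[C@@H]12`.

C12H18S

Heavy atoms from the SMILES: 12 C, 1 S.
Implicit hydrogens by atom environment:
  6 × C: 2 H each → 12
  5 × C: 1 H each → 5
  1 × C: no H
  1 × S: 1 H
  Total hydrogens = 18.
Molecular formula: C12H18S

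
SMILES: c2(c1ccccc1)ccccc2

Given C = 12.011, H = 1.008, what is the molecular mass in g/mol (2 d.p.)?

Molecular formula: C12H10.
M = 12×12.011 + 10×1.008 = 154.21 g/mol.

154.21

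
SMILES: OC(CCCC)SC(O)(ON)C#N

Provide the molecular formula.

Heavy atoms from the SMILES: 7 C, 2 N, 3 O, 1 S.
Implicit hydrogens by atom environment:
  3 × C: 2 H each → 6
  2 × C: no H
  2 × O: 1 H each → 2
  1 × C: 3 H
  1 × C: 1 H
  1 × N: 2 H
  1 × N: no H
  1 × O: no H
  1 × S: no H
  Total hydrogens = 14.
Molecular formula: C7H14N2O3S

C7H14N2O3S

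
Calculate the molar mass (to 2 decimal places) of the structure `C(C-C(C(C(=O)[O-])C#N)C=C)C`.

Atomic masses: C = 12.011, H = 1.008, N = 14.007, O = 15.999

Molecular formula: C9H12NO2-.
M = 9×12.011 + 12×1.008 + 1×14.007 + 2×15.999 = 166.20 g/mol.

166.20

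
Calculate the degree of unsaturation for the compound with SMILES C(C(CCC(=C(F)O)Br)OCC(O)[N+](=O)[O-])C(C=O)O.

Molecular formula from the SMILES: C10H15BrFNO7.
DoU = (2C + 2 + N − H − X)/2 = (2·10 + 2 + 1 − 15 − 2)/2 = 6/2 = 3.
(Structurally: 0 ring(s) + 3 π bond(s) = 3.)

3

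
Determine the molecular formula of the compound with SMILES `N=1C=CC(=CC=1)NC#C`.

C7H6N2

Heavy atoms from the SMILES: 7 C, 2 N.
Implicit hydrogens by atom environment:
  4 × C (aromatic): 1 H each → 4
  1 × C: 1 H
  1 × C (aromatic): no H
  1 × C: no H
  1 × N: 1 H
  1 × N (aromatic): no H
  Total hydrogens = 6.
Molecular formula: C7H6N2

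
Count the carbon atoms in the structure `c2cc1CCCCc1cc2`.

10

The symbol for carbon appears 10 times in the SMILES. Lowercase c denotes aromatic carbon and counts toward C.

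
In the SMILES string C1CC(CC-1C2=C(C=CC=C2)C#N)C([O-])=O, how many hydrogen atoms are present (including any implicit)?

12

Hydrogens are implicit in SMILES; fill each atom to its normal valence:
  4 × C (aromatic): 1 H each → 4
  3 × C: 2 H each → 6
  2 × C: 1 H each → 2
  2 × C (aromatic): no H
  2 × C: no H
  1 × N: no H
  1 × O: no H
  1 × O (charge -1): no H
  Total hydrogens = 12.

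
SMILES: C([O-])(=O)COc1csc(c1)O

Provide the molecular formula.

Heavy atoms from the SMILES: 6 C, 4 O, 1 S.
Implicit hydrogens by atom environment:
  2 × C (aromatic): 1 H each → 2
  2 × C (aromatic): no H
  2 × O: no H
  1 × C: 2 H
  1 × C: no H
  1 × O: 1 H
  1 × O (charge -1): no H
  1 × S (aromatic): no H
  Total hydrogens = 5.
Net charge -1.
Molecular formula: C6H5O4S-

C6H5O4S-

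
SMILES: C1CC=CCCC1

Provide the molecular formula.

C7H12

Heavy atoms from the SMILES: 7 C.
Implicit hydrogens by atom environment:
  5 × C: 2 H each → 10
  2 × C: 1 H each → 2
  Total hydrogens = 12.
Molecular formula: C7H12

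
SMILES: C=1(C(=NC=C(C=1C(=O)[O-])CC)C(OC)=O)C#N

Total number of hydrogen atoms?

Hydrogens are implicit in SMILES; fill each atom to its normal valence:
  4 × C (aromatic): no H
  3 × C: no H
  3 × O: no H
  2 × C: 3 H each → 6
  1 × C: 2 H
  1 × C (aromatic): 1 H
  1 × N (aromatic): no H
  1 × N: no H
  1 × O (charge -1): no H
  Total hydrogens = 9.

9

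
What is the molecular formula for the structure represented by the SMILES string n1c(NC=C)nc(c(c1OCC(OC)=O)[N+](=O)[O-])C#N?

Heavy atoms from the SMILES: 10 C, 5 N, 5 O.
Implicit hydrogens by atom environment:
  4 × C (aromatic): no H
  4 × O: no H
  2 × C: 2 H each → 4
  2 × C: no H
  2 × N (aromatic): no H
  1 × C: 3 H
  1 × C: 1 H
  1 × N: 1 H
  1 × N: no H
  1 × N (charge +1): no H
  1 × O (charge -1): no H
  Total hydrogens = 9.
Molecular formula: C10H9N5O5

C10H9N5O5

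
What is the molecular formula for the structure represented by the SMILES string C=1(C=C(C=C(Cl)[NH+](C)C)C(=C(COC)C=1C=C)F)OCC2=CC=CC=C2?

Heavy atoms from the SMILES: 21 C, 1 Cl, 1 F, 1 N, 2 O.
Implicit hydrogens by atom environment:
  6 × C (aromatic): 1 H each → 6
  6 × C (aromatic): no H
  3 × C: 3 H each → 9
  3 × C: 2 H each → 6
  2 × C: 1 H each → 2
  2 × O: no H
  1 × C: no H
  1 × Cl: no H
  1 × F: no H
  1 × N (charge +1): 1 H
  Total hydrogens = 24.
Net charge +1.
Molecular formula: C21H24ClFNO2+

C21H24ClFNO2+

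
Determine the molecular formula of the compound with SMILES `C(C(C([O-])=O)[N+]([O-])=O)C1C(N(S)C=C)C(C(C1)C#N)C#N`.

Heavy atoms from the SMILES: 12 C, 4 N, 4 O, 1 S.
Implicit hydrogens by atom environment:
  6 × C: 1 H each → 6
  3 × C: 2 H each → 6
  3 × C: no H
  3 × N: no H
  2 × O: no H
  2 × O (charge -1): no H
  1 × N (charge +1): no H
  1 × S: 1 H
  Total hydrogens = 13.
Net charge -1.
Molecular formula: C12H13N4O4S-

C12H13N4O4S-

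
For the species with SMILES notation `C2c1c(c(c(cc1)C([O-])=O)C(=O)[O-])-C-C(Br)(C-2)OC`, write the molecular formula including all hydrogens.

Heavy atoms from the SMILES: 1 Br, 13 C, 5 O.
Implicit hydrogens by atom environment:
  4 × C (aromatic): no H
  3 × C: 2 H each → 6
  3 × C: no H
  3 × O: no H
  2 × C (aromatic): 1 H each → 2
  2 × O (charge -1): no H
  1 × Br: no H
  1 × C: 3 H
  Total hydrogens = 11.
Net charge -2.
Molecular formula: [C13H11BrO5]2-

[C13H11BrO5]2-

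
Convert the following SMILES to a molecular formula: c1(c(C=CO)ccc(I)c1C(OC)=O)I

C10H8I2O3

Heavy atoms from the SMILES: 10 C, 2 I, 3 O.
Implicit hydrogens by atom environment:
  4 × C (aromatic): no H
  2 × C (aromatic): 1 H each → 2
  2 × C: 1 H each → 2
  2 × I: no H
  2 × O: no H
  1 × C: 3 H
  1 × C: no H
  1 × O: 1 H
  Total hydrogens = 8.
Molecular formula: C10H8I2O3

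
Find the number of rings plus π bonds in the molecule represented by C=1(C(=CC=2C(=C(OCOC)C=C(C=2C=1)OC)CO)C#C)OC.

9

Molecular formula from the SMILES: C17H18O5.
DoU = (2C + 2 + N − H − X)/2 = (2·17 + 2 + 0 − 18 − 0)/2 = 18/2 = 9.
(Structurally: 2 ring(s) + 7 π bond(s) = 9.)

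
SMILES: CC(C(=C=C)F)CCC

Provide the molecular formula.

Heavy atoms from the SMILES: 8 C, 1 F.
Implicit hydrogens by atom environment:
  3 × C: 2 H each → 6
  2 × C: 3 H each → 6
  2 × C: no H
  1 × C: 1 H
  1 × F: no H
  Total hydrogens = 13.
Molecular formula: C8H13F

C8H13F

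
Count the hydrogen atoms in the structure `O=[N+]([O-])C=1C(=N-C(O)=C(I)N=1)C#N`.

1

Hydrogens are implicit in SMILES; fill each atom to its normal valence:
  4 × C (aromatic): no H
  2 × N (aromatic): no H
  1 × C: no H
  1 × I: no H
  1 × N: no H
  1 × N (charge +1): no H
  1 × O: 1 H
  1 × O: no H
  1 × O (charge -1): no H
  Total hydrogens = 1.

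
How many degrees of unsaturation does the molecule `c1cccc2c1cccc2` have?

Molecular formula from the SMILES: C10H8.
DoU = (2C + 2 + N − H − X)/2 = (2·10 + 2 + 0 − 8 − 0)/2 = 14/2 = 7.
(Structurally: 2 ring(s) + 5 π bond(s) = 7.)

7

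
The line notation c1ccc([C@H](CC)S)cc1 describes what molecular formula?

C9H12S

Heavy atoms from the SMILES: 9 C, 1 S.
Implicit hydrogens by atom environment:
  5 × C (aromatic): 1 H each → 5
  1 × C: 3 H
  1 × C: 2 H
  1 × C: 1 H
  1 × C (aromatic): no H
  1 × S: 1 H
  Total hydrogens = 12.
Molecular formula: C9H12S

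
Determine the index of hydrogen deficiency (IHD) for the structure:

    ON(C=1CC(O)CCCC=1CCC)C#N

4

Molecular formula from the SMILES: C11H18N2O2.
DoU = (2C + 2 + N − H − X)/2 = (2·11 + 2 + 2 − 18 − 0)/2 = 8/2 = 4.
(Structurally: 1 ring(s) + 3 π bond(s) = 4.)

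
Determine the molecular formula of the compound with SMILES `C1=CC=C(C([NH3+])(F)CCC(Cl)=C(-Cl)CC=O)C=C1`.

C13H15Cl2FNO+

Heavy atoms from the SMILES: 13 C, 2 Cl, 1 F, 1 N, 1 O.
Implicit hydrogens by atom environment:
  5 × C (aromatic): 1 H each → 5
  3 × C: 2 H each → 6
  3 × C: no H
  2 × Cl: no H
  1 × C: 1 H
  1 × C (aromatic): no H
  1 × F: no H
  1 × N (charge +1): 3 H
  1 × O: no H
  Total hydrogens = 15.
Net charge +1.
Molecular formula: C13H15Cl2FNO+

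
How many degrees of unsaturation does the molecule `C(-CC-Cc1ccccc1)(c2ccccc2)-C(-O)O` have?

Molecular formula from the SMILES: C17H20O2.
DoU = (2C + 2 + N − H − X)/2 = (2·17 + 2 + 0 − 20 − 0)/2 = 16/2 = 8.
(Structurally: 2 ring(s) + 6 π bond(s) = 8.)

8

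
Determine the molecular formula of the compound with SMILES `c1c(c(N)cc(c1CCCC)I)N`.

Heavy atoms from the SMILES: 10 C, 1 I, 2 N.
Implicit hydrogens by atom environment:
  4 × C (aromatic): no H
  3 × C: 2 H each → 6
  2 × C (aromatic): 1 H each → 2
  2 × N: 2 H each → 4
  1 × C: 3 H
  1 × I: no H
  Total hydrogens = 15.
Molecular formula: C10H15IN2

C10H15IN2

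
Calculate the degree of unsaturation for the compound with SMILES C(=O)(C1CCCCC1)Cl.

2

Molecular formula from the SMILES: C7H11ClO.
DoU = (2C + 2 + N − H − X)/2 = (2·7 + 2 + 0 − 11 − 1)/2 = 4/2 = 2.
(Structurally: 1 ring(s) + 1 π bond(s) = 2.)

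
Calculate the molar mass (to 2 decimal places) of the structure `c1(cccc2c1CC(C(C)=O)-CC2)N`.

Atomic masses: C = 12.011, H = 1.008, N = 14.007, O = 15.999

Molecular formula: C12H15NO.
M = 12×12.011 + 15×1.008 + 1×14.007 + 1×15.999 = 189.26 g/mol.

189.26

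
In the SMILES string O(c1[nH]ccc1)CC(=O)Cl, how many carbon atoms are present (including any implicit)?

The symbol for carbon appears 6 times in the SMILES. Lowercase c denotes aromatic carbon and counts toward C.

6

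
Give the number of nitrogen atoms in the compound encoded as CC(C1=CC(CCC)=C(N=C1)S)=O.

1

The symbol for nitrogen appears 1 time in the SMILES.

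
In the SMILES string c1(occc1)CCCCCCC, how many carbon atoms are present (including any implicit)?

The symbol for carbon appears 11 times in the SMILES. Lowercase c denotes aromatic carbon and counts toward C.

11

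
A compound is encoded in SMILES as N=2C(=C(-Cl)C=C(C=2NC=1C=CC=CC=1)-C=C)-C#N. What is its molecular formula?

C14H10ClN3

Heavy atoms from the SMILES: 14 C, 1 Cl, 3 N.
Implicit hydrogens by atom environment:
  6 × C (aromatic): 1 H each → 6
  5 × C (aromatic): no H
  1 × C: 2 H
  1 × C: 1 H
  1 × C: no H
  1 × Cl: no H
  1 × N: 1 H
  1 × N (aromatic): no H
  1 × N: no H
  Total hydrogens = 10.
Molecular formula: C14H10ClN3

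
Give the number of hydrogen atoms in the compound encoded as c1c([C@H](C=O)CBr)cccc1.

9

Hydrogens are implicit in SMILES; fill each atom to its normal valence:
  5 × C (aromatic): 1 H each → 5
  2 × C: 1 H each → 2
  1 × Br: no H
  1 × C: 2 H
  1 × C (aromatic): no H
  1 × O: no H
  Total hydrogens = 9.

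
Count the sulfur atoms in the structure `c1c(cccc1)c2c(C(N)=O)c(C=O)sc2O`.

The symbol for sulfur appears 1 time in the SMILES.

1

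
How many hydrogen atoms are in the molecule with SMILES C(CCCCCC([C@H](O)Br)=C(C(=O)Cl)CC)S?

Hydrogens are implicit in SMILES; fill each atom to its normal valence:
  7 × C: 2 H each → 14
  3 × C: no H
  1 × Br: no H
  1 × C: 3 H
  1 × C: 1 H
  1 × Cl: no H
  1 × O: 1 H
  1 × O: no H
  1 × S: 1 H
  Total hydrogens = 20.

20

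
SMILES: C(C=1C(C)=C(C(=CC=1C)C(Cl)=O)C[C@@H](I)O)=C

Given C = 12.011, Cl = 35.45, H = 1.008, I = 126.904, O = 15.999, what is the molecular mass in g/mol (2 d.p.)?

364.61

Molecular formula: C13H14ClIO2.
M = 13×12.011 + 1×35.45 + 14×1.008 + 1×126.904 + 2×15.999 = 364.61 g/mol.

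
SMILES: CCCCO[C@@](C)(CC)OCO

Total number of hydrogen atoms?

20

Hydrogens are implicit in SMILES; fill each atom to its normal valence:
  5 × C: 2 H each → 10
  3 × C: 3 H each → 9
  2 × O: no H
  1 × C: no H
  1 × O: 1 H
  Total hydrogens = 20.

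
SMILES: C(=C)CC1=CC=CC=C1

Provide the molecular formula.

Heavy atoms from the SMILES: 9 C.
Implicit hydrogens by atom environment:
  5 × C (aromatic): 1 H each → 5
  2 × C: 2 H each → 4
  1 × C: 1 H
  1 × C (aromatic): no H
  Total hydrogens = 10.
Molecular formula: C9H10

C9H10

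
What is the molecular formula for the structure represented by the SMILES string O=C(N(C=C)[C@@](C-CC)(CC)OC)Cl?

C10H18ClNO2

Heavy atoms from the SMILES: 10 C, 1 Cl, 1 N, 2 O.
Implicit hydrogens by atom environment:
  4 × C: 2 H each → 8
  3 × C: 3 H each → 9
  2 × C: no H
  2 × O: no H
  1 × C: 1 H
  1 × Cl: no H
  1 × N: no H
  Total hydrogens = 18.
Molecular formula: C10H18ClNO2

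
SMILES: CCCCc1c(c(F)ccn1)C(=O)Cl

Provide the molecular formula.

Heavy atoms from the SMILES: 10 C, 1 Cl, 1 F, 1 N, 1 O.
Implicit hydrogens by atom environment:
  3 × C: 2 H each → 6
  3 × C (aromatic): no H
  2 × C (aromatic): 1 H each → 2
  1 × C: 3 H
  1 × C: no H
  1 × Cl: no H
  1 × F: no H
  1 × N (aromatic): no H
  1 × O: no H
  Total hydrogens = 11.
Molecular formula: C10H11ClFNO

C10H11ClFNO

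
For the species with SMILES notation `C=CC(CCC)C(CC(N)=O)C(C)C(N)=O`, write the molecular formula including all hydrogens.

Heavy atoms from the SMILES: 12 C, 2 N, 2 O.
Implicit hydrogens by atom environment:
  4 × C: 2 H each → 8
  4 × C: 1 H each → 4
  2 × C: 3 H each → 6
  2 × C: no H
  2 × N: 2 H each → 4
  2 × O: no H
  Total hydrogens = 22.
Molecular formula: C12H22N2O2

C12H22N2O2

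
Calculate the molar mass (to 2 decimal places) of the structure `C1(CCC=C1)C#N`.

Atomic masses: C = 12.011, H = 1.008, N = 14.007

93.13

Molecular formula: C6H7N.
M = 6×12.011 + 7×1.008 + 1×14.007 = 93.13 g/mol.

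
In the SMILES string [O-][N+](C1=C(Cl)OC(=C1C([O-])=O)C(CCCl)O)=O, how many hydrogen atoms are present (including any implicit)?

Hydrogens are implicit in SMILES; fill each atom to its normal valence:
  4 × C (aromatic): no H
  2 × C: 2 H each → 4
  2 × Cl: no H
  2 × O: no H
  2 × O (charge -1): no H
  1 × C: 1 H
  1 × C: no H
  1 × N (charge +1): no H
  1 × O: 1 H
  1 × O (aromatic): no H
  Total hydrogens = 6.

6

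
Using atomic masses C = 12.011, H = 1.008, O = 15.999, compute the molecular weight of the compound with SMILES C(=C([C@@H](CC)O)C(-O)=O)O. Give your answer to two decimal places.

146.14

Molecular formula: C6H10O4.
M = 6×12.011 + 10×1.008 + 4×15.999 = 146.14 g/mol.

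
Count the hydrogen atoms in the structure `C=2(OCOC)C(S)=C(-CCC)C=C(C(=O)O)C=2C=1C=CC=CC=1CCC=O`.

Hydrogens are implicit in SMILES; fill each atom to its normal valence:
  7 × C (aromatic): no H
  5 × C: 2 H each → 10
  5 × C (aromatic): 1 H each → 5
  4 × O: no H
  2 × C: 3 H each → 6
  1 × C: 1 H
  1 × C: no H
  1 × O: 1 H
  1 × S: 1 H
  Total hydrogens = 24.

24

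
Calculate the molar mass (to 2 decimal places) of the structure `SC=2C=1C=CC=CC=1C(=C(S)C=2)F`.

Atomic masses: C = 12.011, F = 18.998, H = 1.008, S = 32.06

210.28

Molecular formula: C10H7FS2.
M = 10×12.011 + 1×18.998 + 7×1.008 + 2×32.06 = 210.28 g/mol.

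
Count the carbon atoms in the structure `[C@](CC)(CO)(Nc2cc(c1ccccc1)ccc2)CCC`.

19

The symbol for carbon appears 19 times in the SMILES. Lowercase c denotes aromatic carbon and counts toward C.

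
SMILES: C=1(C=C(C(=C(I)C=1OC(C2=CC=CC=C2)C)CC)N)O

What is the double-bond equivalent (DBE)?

8

Molecular formula from the SMILES: C16H18INO2.
DoU = (2C + 2 + N − H − X)/2 = (2·16 + 2 + 1 − 18 − 1)/2 = 16/2 = 8.
(Structurally: 2 ring(s) + 6 π bond(s) = 8.)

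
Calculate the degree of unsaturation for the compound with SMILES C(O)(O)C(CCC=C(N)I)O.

1

Molecular formula from the SMILES: C6H12INO3.
DoU = (2C + 2 + N − H − X)/2 = (2·6 + 2 + 1 − 12 − 1)/2 = 2/2 = 1.
(Structurally: 0 ring(s) + 1 π bond(s) = 1.)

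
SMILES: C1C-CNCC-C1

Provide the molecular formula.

Heavy atoms from the SMILES: 6 C, 1 N.
Implicit hydrogens by atom environment:
  6 × C: 2 H each → 12
  1 × N: 1 H
  Total hydrogens = 13.
Molecular formula: C6H13N

C6H13N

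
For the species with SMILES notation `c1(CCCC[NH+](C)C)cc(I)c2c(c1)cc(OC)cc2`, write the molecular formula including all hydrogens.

Heavy atoms from the SMILES: 17 C, 1 I, 1 N, 1 O.
Implicit hydrogens by atom environment:
  5 × C (aromatic): 1 H each → 5
  5 × C (aromatic): no H
  4 × C: 2 H each → 8
  3 × C: 3 H each → 9
  1 × I: no H
  1 × N (charge +1): 1 H
  1 × O: no H
  Total hydrogens = 23.
Net charge +1.
Molecular formula: C17H23INO+

C17H23INO+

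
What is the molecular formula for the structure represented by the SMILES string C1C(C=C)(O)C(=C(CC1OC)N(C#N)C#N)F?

Heavy atoms from the SMILES: 11 C, 1 F, 3 N, 2 O.
Implicit hydrogens by atom environment:
  5 × C: no H
  3 × C: 2 H each → 6
  3 × N: no H
  2 × C: 1 H each → 2
  1 × C: 3 H
  1 × F: no H
  1 × O: 1 H
  1 × O: no H
  Total hydrogens = 12.
Molecular formula: C11H12FN3O2

C11H12FN3O2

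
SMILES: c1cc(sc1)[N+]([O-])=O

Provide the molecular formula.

Heavy atoms from the SMILES: 4 C, 1 N, 2 O, 1 S.
Implicit hydrogens by atom environment:
  3 × C (aromatic): 1 H each → 3
  1 × C (aromatic): no H
  1 × N (charge +1): no H
  1 × O: no H
  1 × O (charge -1): no H
  1 × S (aromatic): no H
  Total hydrogens = 3.
Molecular formula: C4H3NO2S

C4H3NO2S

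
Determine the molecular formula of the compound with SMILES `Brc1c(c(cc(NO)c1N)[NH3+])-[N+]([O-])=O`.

C6H8BrN4O3+

Heavy atoms from the SMILES: 1 Br, 6 C, 4 N, 3 O.
Implicit hydrogens by atom environment:
  5 × C (aromatic): no H
  1 × Br: no H
  1 × C (aromatic): 1 H
  1 × N (charge +1): 3 H
  1 × N: 2 H
  1 × N: 1 H
  1 × N (charge +1): no H
  1 × O: 1 H
  1 × O: no H
  1 × O (charge -1): no H
  Total hydrogens = 8.
Net charge +1.
Molecular formula: C6H8BrN4O3+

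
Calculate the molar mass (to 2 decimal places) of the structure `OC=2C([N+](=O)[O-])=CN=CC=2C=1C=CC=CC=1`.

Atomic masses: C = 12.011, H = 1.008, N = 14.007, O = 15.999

Molecular formula: C11H8N2O3.
M = 11×12.011 + 8×1.008 + 2×14.007 + 3×15.999 = 216.20 g/mol.

216.20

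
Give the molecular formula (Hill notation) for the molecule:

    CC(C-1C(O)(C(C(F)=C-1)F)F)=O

Heavy atoms from the SMILES: 7 C, 3 F, 2 O.
Implicit hydrogens by atom environment:
  3 × C: 1 H each → 3
  3 × C: no H
  3 × F: no H
  1 × C: 3 H
  1 × O: 1 H
  1 × O: no H
  Total hydrogens = 7.
Molecular formula: C7H7F3O2

C7H7F3O2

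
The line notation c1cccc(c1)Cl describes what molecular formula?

Heavy atoms from the SMILES: 6 C, 1 Cl.
Implicit hydrogens by atom environment:
  5 × C (aromatic): 1 H each → 5
  1 × C (aromatic): no H
  1 × Cl: no H
  Total hydrogens = 5.
Molecular formula: C6H5Cl

C6H5Cl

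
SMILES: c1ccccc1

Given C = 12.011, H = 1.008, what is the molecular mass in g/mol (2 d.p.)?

Molecular formula: C6H6.
M = 6×12.011 + 6×1.008 = 78.11 g/mol.

78.11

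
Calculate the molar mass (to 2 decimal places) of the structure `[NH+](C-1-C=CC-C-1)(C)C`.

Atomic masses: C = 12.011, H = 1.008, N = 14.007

112.20

Molecular formula: C7H14N+.
M = 7×12.011 + 14×1.008 + 1×14.007 = 112.20 g/mol.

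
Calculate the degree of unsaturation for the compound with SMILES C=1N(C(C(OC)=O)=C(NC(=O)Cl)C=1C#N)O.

Molecular formula from the SMILES: C8H6ClN3O4.
DoU = (2C + 2 + N − H − X)/2 = (2·8 + 2 + 3 − 6 − 1)/2 = 14/2 = 7.
(Structurally: 1 ring(s) + 6 π bond(s) = 7.)

7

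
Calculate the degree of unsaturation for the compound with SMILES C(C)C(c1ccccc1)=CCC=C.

Molecular formula from the SMILES: C13H16.
DoU = (2C + 2 + N − H − X)/2 = (2·13 + 2 + 0 − 16 − 0)/2 = 12/2 = 6.
(Structurally: 1 ring(s) + 5 π bond(s) = 6.)

6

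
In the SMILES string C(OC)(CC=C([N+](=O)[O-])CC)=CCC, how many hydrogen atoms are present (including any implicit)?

17

Hydrogens are implicit in SMILES; fill each atom to its normal valence:
  3 × C: 3 H each → 9
  3 × C: 2 H each → 6
  2 × C: 1 H each → 2
  2 × C: no H
  2 × O: no H
  1 × N (charge +1): no H
  1 × O (charge -1): no H
  Total hydrogens = 17.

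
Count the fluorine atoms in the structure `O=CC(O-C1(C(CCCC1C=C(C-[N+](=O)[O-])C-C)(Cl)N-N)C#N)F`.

The symbol for fluorine appears 1 time in the SMILES.

1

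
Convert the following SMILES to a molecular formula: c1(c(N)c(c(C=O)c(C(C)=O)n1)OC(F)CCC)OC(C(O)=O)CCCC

Heavy atoms from the SMILES: 18 C, 1 F, 2 N, 6 O.
Implicit hydrogens by atom environment:
  5 × C: 2 H each → 10
  5 × C (aromatic): no H
  5 × O: no H
  3 × C: 3 H each → 9
  3 × C: 1 H each → 3
  2 × C: no H
  1 × F: no H
  1 × N: 2 H
  1 × N (aromatic): no H
  1 × O: 1 H
  Total hydrogens = 25.
Molecular formula: C18H25FN2O6

C18H25FN2O6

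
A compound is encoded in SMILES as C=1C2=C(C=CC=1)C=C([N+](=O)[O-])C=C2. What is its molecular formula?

Heavy atoms from the SMILES: 10 C, 1 N, 2 O.
Implicit hydrogens by atom environment:
  7 × C (aromatic): 1 H each → 7
  3 × C (aromatic): no H
  1 × N (charge +1): no H
  1 × O: no H
  1 × O (charge -1): no H
  Total hydrogens = 7.
Molecular formula: C10H7NO2

C10H7NO2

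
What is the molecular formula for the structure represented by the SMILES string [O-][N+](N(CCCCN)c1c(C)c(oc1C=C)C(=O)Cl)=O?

Heavy atoms from the SMILES: 12 C, 1 Cl, 3 N, 4 O.
Implicit hydrogens by atom environment:
  5 × C: 2 H each → 10
  4 × C (aromatic): no H
  2 × O: no H
  1 × C: 3 H
  1 × C: 1 H
  1 × C: no H
  1 × Cl: no H
  1 × N: 2 H
  1 × N: no H
  1 × N (charge +1): no H
  1 × O (aromatic): no H
  1 × O (charge -1): no H
  Total hydrogens = 16.
Molecular formula: C12H16ClN3O4

C12H16ClN3O4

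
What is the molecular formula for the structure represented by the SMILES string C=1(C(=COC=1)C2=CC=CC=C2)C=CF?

Heavy atoms from the SMILES: 12 C, 1 F, 1 O.
Implicit hydrogens by atom environment:
  7 × C (aromatic): 1 H each → 7
  3 × C (aromatic): no H
  2 × C: 1 H each → 2
  1 × F: no H
  1 × O (aromatic): no H
  Total hydrogens = 9.
Molecular formula: C12H9FO

C12H9FO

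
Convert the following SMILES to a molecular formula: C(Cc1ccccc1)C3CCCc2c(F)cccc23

Heavy atoms from the SMILES: 18 C, 1 F.
Implicit hydrogens by atom environment:
  8 × C (aromatic): 1 H each → 8
  5 × C: 2 H each → 10
  4 × C (aromatic): no H
  1 × C: 1 H
  1 × F: no H
  Total hydrogens = 19.
Molecular formula: C18H19F

C18H19F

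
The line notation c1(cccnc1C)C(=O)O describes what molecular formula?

Heavy atoms from the SMILES: 7 C, 1 N, 2 O.
Implicit hydrogens by atom environment:
  3 × C (aromatic): 1 H each → 3
  2 × C (aromatic): no H
  1 × C: 3 H
  1 × C: no H
  1 × N (aromatic): no H
  1 × O: 1 H
  1 × O: no H
  Total hydrogens = 7.
Molecular formula: C7H7NO2

C7H7NO2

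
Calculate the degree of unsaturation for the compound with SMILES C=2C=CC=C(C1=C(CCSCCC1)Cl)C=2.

Molecular formula from the SMILES: C13H15ClS.
DoU = (2C + 2 + N − H − X)/2 = (2·13 + 2 + 0 − 15 − 1)/2 = 12/2 = 6.
(Structurally: 2 ring(s) + 4 π bond(s) = 6.)

6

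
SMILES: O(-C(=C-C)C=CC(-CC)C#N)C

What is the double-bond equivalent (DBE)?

4

Molecular formula from the SMILES: C10H15NO.
DoU = (2C + 2 + N − H − X)/2 = (2·10 + 2 + 1 − 15 − 0)/2 = 8/2 = 4.
(Structurally: 0 ring(s) + 4 π bond(s) = 4.)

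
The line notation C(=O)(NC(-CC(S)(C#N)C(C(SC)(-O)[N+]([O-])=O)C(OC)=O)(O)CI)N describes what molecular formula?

C11H17IN4O7S2

Heavy atoms from the SMILES: 11 C, 1 I, 4 N, 7 O, 2 S.
Implicit hydrogens by atom environment:
  6 × C: no H
  4 × O: no H
  2 × C: 3 H each → 6
  2 × C: 2 H each → 4
  2 × O: 1 H each → 2
  1 × C: 1 H
  1 × I: no H
  1 × N: 2 H
  1 × N: 1 H
  1 × N (charge +1): no H
  1 × N: no H
  1 × O (charge -1): no H
  1 × S: 1 H
  1 × S: no H
  Total hydrogens = 17.
Molecular formula: C11H17IN4O7S2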